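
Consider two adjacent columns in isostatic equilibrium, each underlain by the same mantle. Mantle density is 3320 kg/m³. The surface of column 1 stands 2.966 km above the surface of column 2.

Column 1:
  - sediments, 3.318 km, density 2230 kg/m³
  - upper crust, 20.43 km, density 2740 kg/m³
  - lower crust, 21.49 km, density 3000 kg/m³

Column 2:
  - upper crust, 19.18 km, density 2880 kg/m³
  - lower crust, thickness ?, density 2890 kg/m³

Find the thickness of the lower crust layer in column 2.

9.43 km

Take the compensation level at the base of the deeper column (depth z_c below the surface of column 1) and equate Σ ρ_i t_i down to z_c; mantle fills any gap and the z_c terms cancel.
Column 1: 3.318×2230 + 20.43×2740 + 21.49×3000 + (z_c − 45.238)×3320
Column 2: 2.966×0 + 19.18×2880 + x×2890 + (z_c − 2.966 − 19.18 − x)×3320
The z_c×3320 term appears on both sides and cancels. Collect the known terms of each column as K = Σ(ρt)_known − 3320 × (depth of known layers): K_1 = 127847.34 − 3320×45.238 = −22342.82; K_2 = 55238.4 − 3320×(2.966 + 19.18) = −18286.32.
Balance: K_1 = K_2 − x×(3320 − 2890), so x = (K_2 − K_1)/(3320 − 2890) = 4056.5/430 = 9.43 km.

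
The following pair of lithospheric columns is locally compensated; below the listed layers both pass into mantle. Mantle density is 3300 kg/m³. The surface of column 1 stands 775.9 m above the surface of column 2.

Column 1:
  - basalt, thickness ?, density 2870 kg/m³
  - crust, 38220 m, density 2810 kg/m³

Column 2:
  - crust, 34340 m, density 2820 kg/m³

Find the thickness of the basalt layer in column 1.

Take the compensation level at the base of the deeper column (depth z_c below the surface of column 1) and equate Σ ρ_i t_i down to z_c; mantle fills any gap and the z_c terms cancel.
Column 1: x×2870 + 38220×2810 + (z_c − 38220 − x)×3300
Column 2: 775.9×0 + 34340×2820 + (z_c − 775.9 − 34340)×3300
The z_c×3300 term appears on both sides and cancels. Collect the known terms of each column as K = Σ(ρt)_known − 3300 × (depth of known layers): K_1 = 107398200 − 3300×38220 = −18727800; K_2 = 96838800 − 3300×(775.9 + 34340) = −19043670.
Balance: K_1 − x×(3300 − 2870) = K_2, so x = (K_1 − K_2)/(3300 − 2870) = 315870/430 = 735 m.

735 m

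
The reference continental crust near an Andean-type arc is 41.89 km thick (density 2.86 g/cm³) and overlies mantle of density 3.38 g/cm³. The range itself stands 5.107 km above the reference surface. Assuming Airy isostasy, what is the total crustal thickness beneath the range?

75.1 km

Root depth r = h ρ_c / (ρ_m − ρ_c) = 5.107 km × 2.86 / 0.52 = 28.09 km.
Total thickness = T + h + r = 41.89 km + 5.107 km + 28.09 km = 75.1 km.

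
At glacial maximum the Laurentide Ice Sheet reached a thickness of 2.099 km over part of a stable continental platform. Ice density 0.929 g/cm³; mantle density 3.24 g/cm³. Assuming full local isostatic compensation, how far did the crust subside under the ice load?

0.602 km

For local isostatic compensation: the ice load ρ_ice t is balanced by mantle displaced below, ρ_m s.
s = t ρ_ice / ρ_m = 2.099 km × 0.929/3.24 = 0.602 km.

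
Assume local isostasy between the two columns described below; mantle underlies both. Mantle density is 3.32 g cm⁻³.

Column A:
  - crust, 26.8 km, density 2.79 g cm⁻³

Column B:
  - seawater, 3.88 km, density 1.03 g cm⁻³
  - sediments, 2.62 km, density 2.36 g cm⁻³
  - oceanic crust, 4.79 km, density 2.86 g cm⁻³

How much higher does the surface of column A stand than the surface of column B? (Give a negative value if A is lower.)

For any compensation level in the mantle, the mantle terms cancel and isostasy reduces to e = (Σt_A − Σt_B) − (Σ(ρt)_A − Σ(ρt)_B) / ρ_m.
Σt_A = 26.8 km; Σt_B = 11.29 km; Σ(ρt)_A = 74.772; Σ(ρt)_B = 23.879 (in km·g cm⁻³).
e = (26.8 − 11.29) − (74.772 − 23.879) / 3.32 = 0.181 km.

0.181 km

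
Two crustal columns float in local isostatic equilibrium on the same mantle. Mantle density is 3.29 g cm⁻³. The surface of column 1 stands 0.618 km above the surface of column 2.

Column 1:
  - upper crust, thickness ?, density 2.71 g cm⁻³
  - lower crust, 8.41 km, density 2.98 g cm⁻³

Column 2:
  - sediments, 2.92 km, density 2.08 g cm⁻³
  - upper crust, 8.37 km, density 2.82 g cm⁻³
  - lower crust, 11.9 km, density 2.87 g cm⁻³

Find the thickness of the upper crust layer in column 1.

Take the compensation level at the base of the deeper column (depth z_c below the surface of column 1) and equate Σ ρ_i t_i down to z_c; mantle fills any gap and the z_c terms cancel.
Column 1: x×2.71 + 8.41×2.98 + (z_c − 8.41 − x)×3.29
Column 2: 0.618×0 + 2.92×2.08 + 8.37×2.82 + 11.9×2.87 + (z_c − 0.618 − 23.19)×3.29
The z_c×3.29 term appears on both sides and cancels. Collect the known terms of each column as K = Σ(ρt)_known − 3.29 × (depth of known layers): K_1 = 25.0618 − 3.29×8.41 = −2.6071; K_2 = 63.83 − 3.29×(0.618 + 23.19) = −14.49832.
Balance: K_1 − x×(3.29 − 2.71) = K_2, so x = (K_1 − K_2)/(3.29 − 2.71) = 11.8912/0.58 = 20.5 km.

20.5 km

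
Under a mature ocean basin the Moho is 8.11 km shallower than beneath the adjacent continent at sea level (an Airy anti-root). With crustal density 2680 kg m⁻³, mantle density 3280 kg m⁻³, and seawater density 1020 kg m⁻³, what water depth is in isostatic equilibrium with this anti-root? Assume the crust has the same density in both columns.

Replacing a thickness d of crust by seawater at the top must be balanced by replacing crust with mantle at the base: d (ρ_c − ρ_w) = a (ρ_m − ρ_c).
d = a (ρ_m − ρ_c)/(ρ_c − ρ_w) = 8.11 km × 600/1660 = 2.93 km.

2.93 km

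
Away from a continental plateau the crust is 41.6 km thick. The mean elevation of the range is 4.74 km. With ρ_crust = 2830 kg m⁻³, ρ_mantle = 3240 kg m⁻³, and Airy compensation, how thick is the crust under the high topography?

79.1 km

Root depth r = h ρ_c / (ρ_m − ρ_c) = 4.74 km × 2830 / 410 = 32.72 km.
Total thickness = T + h + r = 41.6 km + 4.74 km + 32.72 km = 79.1 km.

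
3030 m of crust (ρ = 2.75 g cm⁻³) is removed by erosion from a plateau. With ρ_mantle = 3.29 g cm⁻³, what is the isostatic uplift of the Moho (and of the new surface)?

2530 m

Unloading: uplift u = e ρ_c/ρ_m = 3030 m × 2.75/3.29 = 2530 m.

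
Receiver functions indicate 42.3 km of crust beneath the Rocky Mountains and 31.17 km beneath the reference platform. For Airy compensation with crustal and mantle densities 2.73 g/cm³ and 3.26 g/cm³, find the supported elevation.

1.81 km

Excess crust Δ = 42.3 km − 31.17 km = 11.13 km, split between elevation h and root r with h + r = Δ.
Airy balance ρ_c h = (ρ_m − ρ_c) r gives r = h ρ_c/(ρ_m − ρ_c), so h (1 + ρ_c/(ρ_m − ρ_c)) = Δ, i.e. h = Δ (ρ_m − ρ_c)/ρ_m.
h = 11.13 km × 0.53/3.26 = 1.81 km.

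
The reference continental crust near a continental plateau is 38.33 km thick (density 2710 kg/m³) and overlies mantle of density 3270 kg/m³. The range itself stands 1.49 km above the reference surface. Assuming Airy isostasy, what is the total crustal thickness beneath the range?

Root depth r = h ρ_c / (ρ_m − ρ_c) = 1.49 km × 2710 / 560 = 7.211 km.
Total thickness = T + h + r = 38.33 km + 1.49 km + 7.211 km = 47 km.

47 km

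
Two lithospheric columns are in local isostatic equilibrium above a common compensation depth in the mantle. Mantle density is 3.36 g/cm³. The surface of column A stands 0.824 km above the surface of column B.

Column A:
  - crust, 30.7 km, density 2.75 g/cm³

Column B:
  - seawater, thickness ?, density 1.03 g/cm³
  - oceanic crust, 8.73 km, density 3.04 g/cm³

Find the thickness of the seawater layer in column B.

5.65 km

Take the compensation level at the base of the deeper column (depth z_c below the surface of column A) and equate Σ ρ_i t_i down to z_c; mantle fills any gap and the z_c terms cancel.
Column A: 30.7×2.75 + (z_c − 30.7)×3.36
Column B: 0.824×0 + x×1.03 + 8.73×3.04 + (z_c − 0.824 − 8.73 − x)×3.36
The z_c×3.36 term appears on both sides and cancels. Collect the known terms of each column as K = Σ(ρt)_known − 3.36 × (depth of known layers): K_A = 84.425 − 3.36×30.7 = −18.727; K_B = 26.5392 − 3.36×(0.824 + 8.73) = −5.56224.
Balance: K_A = K_B − x×(3.36 − 1.03), so x = (K_B − K_A)/(3.36 − 1.03) = 13.1648/2.33 = 5.65 km.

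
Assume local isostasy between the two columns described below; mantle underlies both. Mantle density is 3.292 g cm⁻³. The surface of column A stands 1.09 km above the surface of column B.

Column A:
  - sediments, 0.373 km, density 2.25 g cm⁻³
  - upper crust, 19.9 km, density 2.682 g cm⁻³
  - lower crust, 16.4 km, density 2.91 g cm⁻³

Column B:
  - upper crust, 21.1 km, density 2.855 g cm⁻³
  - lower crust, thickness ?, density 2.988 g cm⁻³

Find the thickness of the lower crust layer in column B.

Take the compensation level at the base of the deeper column (depth z_c below the surface of column A) and equate Σ ρ_i t_i down to z_c; mantle fills any gap and the z_c terms cancel.
Column A: 0.373×2.25 + 19.9×2.682 + 16.4×2.91 + (z_c − 36.673)×3.292
Column B: 1.09×0 + 21.1×2.855 + x×2.988 + (z_c − 1.09 − 21.1 − x)×3.292
The z_c×3.292 term appears on both sides and cancels. Collect the known terms of each column as K = Σ(ρt)_known − 3.292 × (depth of known layers): K_A = 101.93505 − 3.292×36.673 = −18.792466; K_B = 60.2405 − 3.292×(1.09 + 21.1) = −12.80898.
Balance: K_A = K_B − x×(3.292 − 2.988), so x = (K_B − K_A)/(3.292 − 2.988) = 5.98349/0.304 = 19.7 km.

19.7 km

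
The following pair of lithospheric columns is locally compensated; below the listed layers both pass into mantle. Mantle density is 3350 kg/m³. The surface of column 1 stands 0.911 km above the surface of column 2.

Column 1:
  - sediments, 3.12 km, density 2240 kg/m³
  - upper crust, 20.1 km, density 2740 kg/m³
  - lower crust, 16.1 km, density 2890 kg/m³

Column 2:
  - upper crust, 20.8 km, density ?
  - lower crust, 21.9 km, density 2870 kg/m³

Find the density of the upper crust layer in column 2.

2890 kg/m³

Take the compensation level at the base of the deeper column (depth z_c below the surface of column 1) and equate Σ ρ_i t_i down to z_c; mantle fills any gap and the z_c terms cancel.
Column 1: 3.12×2240 + 20.1×2740 + 16.1×2890 + (z_c − 39.32)×3350
Column 2: 0.911×0 + 20.8×ρ + 21.9×2870 + (z_c − 0.911 − 42.7)×3350
The z_c×3350 term appears on both sides and cancels. Collect the known terms of each column as K = Σ(ρt)_known − 3350 × (depth of known layers): K_1 = 108591.8 − 3350×39.32 = −23130.2; K_2 = 62853 − 3350×(0.911 + 42.7) = −83243.85.
Balance: K_1 = K_2 + 20.8×ρ, so ρ = (K_1 − K_2)/20.8 = 60113.7/20.8 = 2890 kg/m³.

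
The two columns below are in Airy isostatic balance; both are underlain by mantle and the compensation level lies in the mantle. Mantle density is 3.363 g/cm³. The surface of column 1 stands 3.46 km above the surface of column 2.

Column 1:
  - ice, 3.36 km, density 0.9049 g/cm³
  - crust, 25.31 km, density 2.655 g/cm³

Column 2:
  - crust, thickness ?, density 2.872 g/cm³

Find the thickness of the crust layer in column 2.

29.6 km

Take the compensation level at the base of the deeper column (depth z_c below the surface of column 1) and equate Σ ρ_i t_i down to z_c; mantle fills any gap and the z_c terms cancel.
Column 1: 3.36×0.9049 + 25.31×2.655 + (z_c − 28.67)×3.363
Column 2: 3.46×0 + x×2.872 + (z_c − 3.46 − 0 − x)×3.363
The z_c×3.363 term appears on both sides and cancels. Collect the known terms of each column as K = Σ(ρt)_known − 3.363 × (depth of known layers): K_1 = 70.238514 − 3.363×28.67 = −26.178696; K_2 = 0 − 3.363×(3.46 + 0) = −11.63598.
Balance: K_1 = K_2 − x×(3.363 − 2.872), so x = (K_2 − K_1)/(3.363 − 2.872) = 14.5427/0.491 = 29.6 km.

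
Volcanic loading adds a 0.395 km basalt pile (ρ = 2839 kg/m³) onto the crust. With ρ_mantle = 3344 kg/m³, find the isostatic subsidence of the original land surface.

0.335 km

Subaerial loading: s = t ρ_load / ρ_m.
s = 0.395 km × 2839/3344 = 0.335 km.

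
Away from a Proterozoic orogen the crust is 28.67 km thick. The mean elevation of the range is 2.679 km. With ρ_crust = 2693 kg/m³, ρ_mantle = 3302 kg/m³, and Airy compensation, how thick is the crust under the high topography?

43.2 km

Root depth r = h ρ_c / (ρ_m − ρ_c) = 2.679 km × 2693 / 609 = 11.85 km.
Total thickness = T + h + r = 28.67 km + 2.679 km + 11.85 km = 43.2 km.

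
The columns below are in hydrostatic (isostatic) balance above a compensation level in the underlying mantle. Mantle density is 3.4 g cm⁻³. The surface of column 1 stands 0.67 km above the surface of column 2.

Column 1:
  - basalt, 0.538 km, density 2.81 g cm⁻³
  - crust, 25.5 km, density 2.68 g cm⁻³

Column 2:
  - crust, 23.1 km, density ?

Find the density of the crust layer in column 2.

Take the compensation level at the base of the deeper column (depth z_c below the surface of column 1) and equate Σ ρ_i t_i down to z_c; mantle fills any gap and the z_c terms cancel.
Column 1: 0.538×2.81 + 25.5×2.68 + (z_c − 26.038)×3.4
Column 2: 0.67×0 + 23.1×ρ + (z_c − 0.67 − 23.1)×3.4
The z_c×3.4 term appears on both sides and cancels. Collect the known terms of each column as K = Σ(ρt)_known − 3.4 × (depth of known layers): K_1 = 69.85178 − 3.4×26.038 = −18.67742; K_2 = 0 − 3.4×(0.67 + 23.1) = −80.818.
Balance: K_1 = K_2 + 23.1×ρ, so ρ = (K_1 − K_2)/23.1 = 62.1406/23.1 = 2.69 g cm⁻³.

2.69 g cm⁻³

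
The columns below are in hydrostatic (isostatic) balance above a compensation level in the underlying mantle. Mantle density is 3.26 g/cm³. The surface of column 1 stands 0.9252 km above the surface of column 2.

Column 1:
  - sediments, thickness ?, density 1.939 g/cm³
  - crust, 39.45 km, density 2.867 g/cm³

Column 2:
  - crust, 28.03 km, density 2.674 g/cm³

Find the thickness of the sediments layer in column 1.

Take the compensation level at the base of the deeper column (depth z_c below the surface of column 1) and equate Σ ρ_i t_i down to z_c; mantle fills any gap and the z_c terms cancel.
Column 1: x×1.939 + 39.45×2.867 + (z_c − 39.45 − x)×3.26
Column 2: 0.9252×0 + 28.03×2.674 + (z_c − 0.9252 − 28.03)×3.26
The z_c×3.26 term appears on both sides and cancels. Collect the known terms of each column as K = Σ(ρt)_known − 3.26 × (depth of known layers): K_1 = 113.10315 − 3.26×39.45 = −15.50385; K_2 = 74.95222 − 3.26×(0.9252 + 28.03) = −19.441732.
Balance: K_1 − x×(3.26 − 1.939) = K_2, so x = (K_1 − K_2)/(3.26 − 1.939) = 3.93788/1.321 = 2.98 km.

2.98 km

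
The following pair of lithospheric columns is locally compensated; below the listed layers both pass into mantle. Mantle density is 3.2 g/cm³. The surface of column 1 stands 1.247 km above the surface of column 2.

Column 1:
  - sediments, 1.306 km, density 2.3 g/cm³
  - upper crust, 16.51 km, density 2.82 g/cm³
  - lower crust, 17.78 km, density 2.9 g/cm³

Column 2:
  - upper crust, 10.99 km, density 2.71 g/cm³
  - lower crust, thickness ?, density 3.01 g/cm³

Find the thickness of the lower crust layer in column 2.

17.9 km

Take the compensation level at the base of the deeper column (depth z_c below the surface of column 1) and equate Σ ρ_i t_i down to z_c; mantle fills any gap and the z_c terms cancel.
Column 1: 1.306×2.3 + 16.51×2.82 + 17.78×2.9 + (z_c − 35.596)×3.2
Column 2: 1.247×0 + 10.99×2.71 + x×3.01 + (z_c − 1.247 − 10.99 − x)×3.2
The z_c×3.2 term appears on both sides and cancels. Collect the known terms of each column as K = Σ(ρt)_known − 3.2 × (depth of known layers): K_1 = 101.124 − 3.2×35.596 = −12.7832; K_2 = 29.7829 − 3.2×(1.247 + 10.99) = −9.3755.
Balance: K_1 = K_2 − x×(3.2 − 3.01), so x = (K_2 − K_1)/(3.2 − 3.01) = 3.4077/0.19 = 17.9 km.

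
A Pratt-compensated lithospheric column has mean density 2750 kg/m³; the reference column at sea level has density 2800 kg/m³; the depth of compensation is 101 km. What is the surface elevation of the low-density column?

ρ_ref D = ρ (D + h) → h = D (ρ_ref − ρ)/ρ.
h = 101 km × (2800 − 2750)/2750 = 1.84 km.

1.84 km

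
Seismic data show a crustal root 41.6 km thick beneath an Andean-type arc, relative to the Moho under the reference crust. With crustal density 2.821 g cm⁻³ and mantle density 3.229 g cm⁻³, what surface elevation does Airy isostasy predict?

6.02 km

In Airy isostatic equilibrium: ρ_c h = (ρ_m − ρ_c) r.
h = r (ρ_m − ρ_c) / ρ_c = 41.6 km × (3.229 − 2.821) / 2.821 = 6.02 km.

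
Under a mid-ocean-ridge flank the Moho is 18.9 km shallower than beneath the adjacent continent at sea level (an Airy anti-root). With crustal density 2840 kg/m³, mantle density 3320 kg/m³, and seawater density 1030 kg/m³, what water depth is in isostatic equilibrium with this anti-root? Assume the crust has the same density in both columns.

Replacing a thickness d of crust by seawater at the top must be balanced by replacing crust with mantle at the base: d (ρ_c − ρ_w) = a (ρ_m − ρ_c).
d = a (ρ_m − ρ_c)/(ρ_c − ρ_w) = 18.9 km × 480/1810 = 5.01 km.

5.01 km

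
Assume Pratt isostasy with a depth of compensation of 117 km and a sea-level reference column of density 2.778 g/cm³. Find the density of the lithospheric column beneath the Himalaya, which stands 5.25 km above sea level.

Pratt balance: ρ_ref D = ρ (D + h).
ρ = ρ_ref D/(D + h) = 2.778 × 117 km/(117 km + 5.25 km) = 2.66 g/cm³.

2.66 g/cm³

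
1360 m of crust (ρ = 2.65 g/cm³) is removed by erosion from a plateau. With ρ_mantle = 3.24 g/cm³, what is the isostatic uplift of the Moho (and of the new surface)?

1110 m

Unloading: uplift u = e ρ_c/ρ_m = 1360 m × 2.65/3.24 = 1110 m.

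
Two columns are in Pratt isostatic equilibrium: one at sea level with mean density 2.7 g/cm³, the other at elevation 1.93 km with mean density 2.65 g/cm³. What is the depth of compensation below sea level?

102 km

ρ_ref D = ρ (D + h) → D (ρ_ref − ρ) = ρ h.
D = ρ h/(ρ_ref − ρ) = 2.65 × 1.93 km/(2.7 − 2.65) = 102 km.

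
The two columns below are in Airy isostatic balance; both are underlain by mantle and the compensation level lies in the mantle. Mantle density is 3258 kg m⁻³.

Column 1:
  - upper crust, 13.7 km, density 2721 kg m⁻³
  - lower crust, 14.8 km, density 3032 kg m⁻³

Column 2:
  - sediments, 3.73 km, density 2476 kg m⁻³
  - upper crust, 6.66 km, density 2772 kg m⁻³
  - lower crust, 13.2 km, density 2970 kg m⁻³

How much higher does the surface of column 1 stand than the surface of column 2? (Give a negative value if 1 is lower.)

0.229 km

For any compensation level in the mantle, the mantle terms cancel and isostasy reduces to e = (Σt_1 − Σt_2) − (Σ(ρt)_1 − Σ(ρt)_2) / ρ_m.
Σt_1 = 28.5 km; Σt_2 = 23.59 km; Σ(ρt)_1 = 82151.3; Σ(ρt)_2 = 66901 (in km·kg m⁻³).
e = (28.5 − 23.59) − (82151.3 − 66901) / 3258 = 0.229 km.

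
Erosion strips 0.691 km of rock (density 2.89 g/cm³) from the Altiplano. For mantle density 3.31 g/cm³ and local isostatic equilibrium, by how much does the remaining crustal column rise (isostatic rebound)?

Unloading: uplift u = e ρ_c/ρ_m = 0.691 km × 2.89/3.31 = 0.603 km.

0.603 km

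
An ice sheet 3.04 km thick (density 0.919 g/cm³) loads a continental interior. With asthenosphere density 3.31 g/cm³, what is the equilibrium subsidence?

0.844 km

By Archimedes' principle applied to the lithosphere: the ice load ρ_ice t is balanced by mantle displaced below, ρ_m s.
s = t ρ_ice / ρ_m = 3.04 km × 0.919/3.31 = 0.844 km.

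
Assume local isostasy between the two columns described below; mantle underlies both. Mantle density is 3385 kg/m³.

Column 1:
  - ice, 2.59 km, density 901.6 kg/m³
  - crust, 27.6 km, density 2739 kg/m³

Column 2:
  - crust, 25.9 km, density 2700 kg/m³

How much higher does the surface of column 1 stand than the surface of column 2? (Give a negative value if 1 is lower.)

1.93 km

For any compensation level in the mantle, the mantle terms cancel and isostasy reduces to e = (Σt_1 − Σt_2) − (Σ(ρt)_1 − Σ(ρt)_2) / ρ_m.
Σt_1 = 30.19 km; Σt_2 = 25.9 km; Σ(ρt)_1 = 77931.544; Σ(ρt)_2 = 69930 (in km·kg/m³).
e = (30.19 − 25.9) − (77931.544 − 69930) / 3385 = 1.93 km.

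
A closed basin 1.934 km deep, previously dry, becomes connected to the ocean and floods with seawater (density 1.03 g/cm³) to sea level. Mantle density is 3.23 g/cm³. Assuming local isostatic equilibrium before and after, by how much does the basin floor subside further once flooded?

After flooding the water column is d + s deep. Its weight must equal the weight of mantle displaced by the extra subsidence s: (d + s) ρ_w = s ρ_m.
s = d ρ_w / (ρ_m − ρ_w) = 1.934 km × 1.03/(3.23 − 1.03) = 0.905 km.

0.905 km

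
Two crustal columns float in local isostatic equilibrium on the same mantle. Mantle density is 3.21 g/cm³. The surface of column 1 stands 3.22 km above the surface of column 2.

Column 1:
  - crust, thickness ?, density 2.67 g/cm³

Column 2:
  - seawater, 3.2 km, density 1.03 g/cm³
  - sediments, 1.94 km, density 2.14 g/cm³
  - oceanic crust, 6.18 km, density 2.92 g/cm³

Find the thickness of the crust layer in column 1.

Take the compensation level at the base of the deeper column (depth z_c below the surface of column 1) and equate Σ ρ_i t_i down to z_c; mantle fills any gap and the z_c terms cancel.
Column 1: x×2.67 + (z_c − 0 − x)×3.21
Column 2: 3.22×0 + 3.2×1.03 + 1.94×2.14 + 6.18×2.92 + (z_c − 3.22 − 11.32)×3.21
The z_c×3.21 term appears on both sides and cancels. Collect the known terms of each column as K = Σ(ρt)_known − 3.21 × (depth of known layers): K_1 = 0 − 3.21×0 = 0; K_2 = 25.4932 − 3.21×(3.22 + 11.32) = −21.1802.
Balance: K_1 − x×(3.21 − 2.67) = K_2, so x = (K_1 − K_2)/(3.21 − 2.67) = 21.1802/0.54 = 39.2 km.

39.2 km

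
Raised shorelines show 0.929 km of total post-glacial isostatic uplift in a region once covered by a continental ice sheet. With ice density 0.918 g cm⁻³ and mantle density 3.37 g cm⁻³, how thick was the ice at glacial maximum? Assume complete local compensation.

3.41 km

u = t ρ_ice/ρ_m → t = u ρ_m/ρ_ice = 0.929 km × 3.37/0.918 = 3.41 km.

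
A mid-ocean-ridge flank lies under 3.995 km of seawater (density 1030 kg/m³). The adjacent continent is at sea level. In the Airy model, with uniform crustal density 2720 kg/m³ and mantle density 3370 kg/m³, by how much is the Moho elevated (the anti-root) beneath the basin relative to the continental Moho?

Balancing pressure at the compensation depth: replacing crust with seawater at the top is compensated by replacing crust with mantle at the base: d (ρ_c − ρ_w) = a (ρ_m − ρ_c).
a = d (ρ_c − ρ_w)/(ρ_m − ρ_c) = 3.995 km × 1690/650 = 10.4 km.

10.4 km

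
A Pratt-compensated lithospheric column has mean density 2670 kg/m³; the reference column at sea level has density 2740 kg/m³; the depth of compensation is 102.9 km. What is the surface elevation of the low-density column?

2.7 km

ρ_ref D = ρ (D + h) → h = D (ρ_ref − ρ)/ρ.
h = 102.9 km × (2740 − 2670)/2670 = 2.7 km.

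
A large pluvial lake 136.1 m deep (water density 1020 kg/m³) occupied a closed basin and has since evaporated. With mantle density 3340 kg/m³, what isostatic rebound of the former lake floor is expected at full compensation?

u = d ρ_w/ρ_m = 136.1 m × 1020/3340 = 41.6 m.

41.6 m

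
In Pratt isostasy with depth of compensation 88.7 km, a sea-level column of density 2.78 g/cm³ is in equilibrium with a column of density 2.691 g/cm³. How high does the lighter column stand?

ρ_ref D = ρ (D + h) → h = D (ρ_ref − ρ)/ρ.
h = 88.7 km × (2.78 − 2.691)/2.691 = 2.93 km.

2.93 km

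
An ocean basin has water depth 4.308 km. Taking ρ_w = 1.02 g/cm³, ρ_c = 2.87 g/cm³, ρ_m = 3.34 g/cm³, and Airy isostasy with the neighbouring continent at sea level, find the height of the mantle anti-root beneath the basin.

Isostatic balance requires: replacing crust with seawater at the top is compensated by replacing crust with mantle at the base: d (ρ_c − ρ_w) = a (ρ_m − ρ_c).
a = d (ρ_c − ρ_w)/(ρ_m − ρ_c) = 4.308 km × 1.85/0.47 = 17 km.

17 km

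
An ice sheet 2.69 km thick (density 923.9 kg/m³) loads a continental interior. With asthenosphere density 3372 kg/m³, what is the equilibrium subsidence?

0.737 km

Balancing pressure at the compensation depth: the ice load ρ_ice t is balanced by mantle displaced below, ρ_m s.
s = t ρ_ice / ρ_m = 2.69 km × 923.9/3372 = 0.737 km.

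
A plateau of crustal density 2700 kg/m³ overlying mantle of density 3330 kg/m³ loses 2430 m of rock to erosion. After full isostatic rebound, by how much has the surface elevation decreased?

460 m

Rebound u = e ρ_c/ρ_m = 2430 m × 2700/3330 = 1970 m.
Net surface drop = e − u = 2430 m − 1970 m = e (ρ_m − ρ_c)/ρ_m = 460 m.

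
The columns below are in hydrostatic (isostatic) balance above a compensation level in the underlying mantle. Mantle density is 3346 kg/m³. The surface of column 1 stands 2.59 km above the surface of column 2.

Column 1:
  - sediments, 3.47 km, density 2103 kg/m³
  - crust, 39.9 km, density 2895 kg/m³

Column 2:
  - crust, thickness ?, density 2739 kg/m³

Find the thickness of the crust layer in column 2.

Take the compensation level at the base of the deeper column (depth z_c below the surface of column 1) and equate Σ ρ_i t_i down to z_c; mantle fills any gap and the z_c terms cancel.
Column 1: 3.47×2103 + 39.9×2895 + (z_c − 43.37)×3346
Column 2: 2.59×0 + x×2739 + (z_c − 2.59 − 0 − x)×3346
The z_c×3346 term appears on both sides and cancels. Collect the known terms of each column as K = Σ(ρt)_known − 3346 × (depth of known layers): K_1 = 122807.91 − 3346×43.37 = −22308.11; K_2 = 0 − 3346×(2.59 + 0) = −8666.14.
Balance: K_1 = K_2 − x×(3346 − 2739), so x = (K_2 − K_1)/(3346 − 2739) = 13642/607 = 22.5 km.

22.5 km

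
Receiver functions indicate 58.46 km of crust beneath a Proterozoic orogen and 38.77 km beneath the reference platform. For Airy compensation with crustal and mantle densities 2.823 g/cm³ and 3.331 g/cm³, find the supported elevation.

Excess crust Δ = 58.46 km − 38.77 km = 19.69 km, split between elevation h and root r with h + r = Δ.
Airy balance ρ_c h = (ρ_m − ρ_c) r gives r = h ρ_c/(ρ_m − ρ_c), so h (1 + ρ_c/(ρ_m − ρ_c)) = Δ, i.e. h = Δ (ρ_m − ρ_c)/ρ_m.
h = 19.69 km × 0.508/3.331 = 3 km.

3 km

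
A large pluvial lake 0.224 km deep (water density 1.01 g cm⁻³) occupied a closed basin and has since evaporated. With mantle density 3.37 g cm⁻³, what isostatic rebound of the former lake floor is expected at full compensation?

u = d ρ_w/ρ_m = 0.224 km × 1.01/3.37 = 0.0671 km.

0.0671 km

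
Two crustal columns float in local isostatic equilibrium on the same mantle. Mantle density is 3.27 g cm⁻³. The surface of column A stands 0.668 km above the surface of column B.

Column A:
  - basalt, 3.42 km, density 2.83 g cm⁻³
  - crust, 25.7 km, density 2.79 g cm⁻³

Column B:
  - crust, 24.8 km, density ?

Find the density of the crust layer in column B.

2.8 g cm⁻³

Take the compensation level at the base of the deeper column (depth z_c below the surface of column A) and equate Σ ρ_i t_i down to z_c; mantle fills any gap and the z_c terms cancel.
Column A: 3.42×2.83 + 25.7×2.79 + (z_c − 29.12)×3.27
Column B: 0.668×0 + 24.8×ρ + (z_c − 0.668 − 24.8)×3.27
The z_c×3.27 term appears on both sides and cancels. Collect the known terms of each column as K = Σ(ρt)_known − 3.27 × (depth of known layers): K_A = 81.3816 − 3.27×29.12 = −13.8408; K_B = 0 − 3.27×(0.668 + 24.8) = −83.28036.
Balance: K_A = K_B + 24.8×ρ, so ρ = (K_A − K_B)/24.8 = 69.4396/24.8 = 2.8 g cm⁻³.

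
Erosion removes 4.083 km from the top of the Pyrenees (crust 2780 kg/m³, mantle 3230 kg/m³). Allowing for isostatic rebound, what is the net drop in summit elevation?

Rebound u = e ρ_c/ρ_m = 4.083 km × 2780/3230 = 3.514 km.
Net surface drop = e − u = 4.083 km − 3.514 km = e (ρ_m − ρ_c)/ρ_m = 0.569 km.

0.569 km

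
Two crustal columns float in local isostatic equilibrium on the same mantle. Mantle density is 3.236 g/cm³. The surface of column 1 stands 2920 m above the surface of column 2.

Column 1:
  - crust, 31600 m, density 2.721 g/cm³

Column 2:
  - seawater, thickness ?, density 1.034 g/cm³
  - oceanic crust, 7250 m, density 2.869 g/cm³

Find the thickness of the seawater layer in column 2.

1890 m

Take the compensation level at the base of the deeper column (depth z_c below the surface of column 1) and equate Σ ρ_i t_i down to z_c; mantle fills any gap and the z_c terms cancel.
Column 1: 31600×2.721 + (z_c − 31600)×3.236
Column 2: 2920×0 + x×1.034 + 7250×2.869 + (z_c − 2920 − 7250 − x)×3.236
The z_c×3.236 term appears on both sides and cancels. Collect the known terms of each column as K = Σ(ρt)_known − 3.236 × (depth of known layers): K_1 = 85983.6 − 3.236×31600 = −16274; K_2 = 20800.25 − 3.236×(2920 + 7250) = −12109.87.
Balance: K_1 = K_2 − x×(3.236 − 1.034), so x = (K_2 − K_1)/(3.236 − 1.034) = 4164.13/2.202 = 1890 m.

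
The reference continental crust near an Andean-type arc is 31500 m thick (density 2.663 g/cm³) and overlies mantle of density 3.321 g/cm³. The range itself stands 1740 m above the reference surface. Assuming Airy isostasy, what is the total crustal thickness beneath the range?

Root depth r = h ρ_c / (ρ_m − ρ_c) = 1740 m × 2.663 / 0.658 = 7042 m.
Total thickness = T + h + r = 31500 m + 1740 m + 7042 m = 40300 m.

40300 m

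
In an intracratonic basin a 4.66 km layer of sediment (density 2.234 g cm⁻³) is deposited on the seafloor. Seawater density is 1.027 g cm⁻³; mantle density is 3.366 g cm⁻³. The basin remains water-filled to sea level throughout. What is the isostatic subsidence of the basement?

2.4 km

Submarine loading: the sediment displaces seawater, and the subsidence is in turn flooded, so s (ρ_m − ρ_w) = t (ρ_sed − ρ_w).
s = 4.66 km × (2.234 − 1.027) / (3.366 − 1.027) = 2.4 km.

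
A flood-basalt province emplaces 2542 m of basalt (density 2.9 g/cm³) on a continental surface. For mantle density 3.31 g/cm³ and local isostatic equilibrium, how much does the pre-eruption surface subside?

Subaerial loading: s = t ρ_load / ρ_m.
s = 2542 m × 2.9/3.31 = 2230 m.

2230 m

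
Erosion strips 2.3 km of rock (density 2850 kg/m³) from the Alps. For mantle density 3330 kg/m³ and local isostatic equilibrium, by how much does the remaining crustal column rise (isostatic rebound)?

1.97 km

Unloading: uplift u = e ρ_c/ρ_m = 2.3 km × 2850/3330 = 1.97 km.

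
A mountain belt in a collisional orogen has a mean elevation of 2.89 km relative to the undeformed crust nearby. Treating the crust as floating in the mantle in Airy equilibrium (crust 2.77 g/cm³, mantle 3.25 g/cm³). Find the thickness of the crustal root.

For local isostatic compensation: the weight of the topography is balanced by the buoyancy of the root, ρ_c h = (ρ_m − ρ_c) r.
r = h · ρ_c / (ρ_m − ρ_c) = 2.89 km × 2.77 / (3.25 − 2.77) = 16.7 km.

16.7 km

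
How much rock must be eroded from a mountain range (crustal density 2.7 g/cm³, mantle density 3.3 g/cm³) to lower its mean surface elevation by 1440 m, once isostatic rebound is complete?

7920 m

Net drop Δ = e − u = e − e ρ_c/ρ_m = e (ρ_m − ρ_c)/ρ_m.
e = Δ ρ_m/(ρ_m − ρ_c) = 1440 m × 3.3/0.6 = 7920 m.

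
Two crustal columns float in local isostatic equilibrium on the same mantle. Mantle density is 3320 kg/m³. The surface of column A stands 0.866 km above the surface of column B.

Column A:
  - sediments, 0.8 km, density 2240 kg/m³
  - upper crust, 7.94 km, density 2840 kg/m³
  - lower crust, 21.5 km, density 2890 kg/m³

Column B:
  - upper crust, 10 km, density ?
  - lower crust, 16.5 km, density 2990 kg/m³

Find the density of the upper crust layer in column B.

2760 kg/m³

Take the compensation level at the base of the deeper column (depth z_c below the surface of column A) and equate Σ ρ_i t_i down to z_c; mantle fills any gap and the z_c terms cancel.
Column A: 0.8×2240 + 7.94×2840 + 21.5×2890 + (z_c − 30.24)×3320
Column B: 0.866×0 + 10×ρ + 16.5×2990 + (z_c − 0.866 − 26.5)×3320
The z_c×3320 term appears on both sides and cancels. Collect the known terms of each column as K = Σ(ρt)_known − 3320 × (depth of known layers): K_A = 86476.6 − 3320×30.24 = −13920.2; K_B = 49335 − 3320×(0.866 + 26.5) = −41520.12.
Balance: K_A = K_B + 10×ρ, so ρ = (K_A − K_B)/10 = 27599.9/10 = 2760 kg/m³.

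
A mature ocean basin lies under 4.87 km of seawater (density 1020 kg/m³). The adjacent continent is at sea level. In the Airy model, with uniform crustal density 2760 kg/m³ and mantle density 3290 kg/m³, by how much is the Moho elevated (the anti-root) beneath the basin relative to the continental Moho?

By Archimedes' principle applied to the lithosphere: replacing crust with seawater at the top is compensated by replacing crust with mantle at the base: d (ρ_c − ρ_w) = a (ρ_m − ρ_c).
a = d (ρ_c − ρ_w)/(ρ_m − ρ_c) = 4.87 km × 1740/530 = 16 km.

16 km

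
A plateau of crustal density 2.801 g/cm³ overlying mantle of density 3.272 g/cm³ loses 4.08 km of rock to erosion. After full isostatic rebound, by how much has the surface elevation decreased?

Rebound u = e ρ_c/ρ_m = 4.08 km × 2.801/3.272 = 3.493 km.
Net surface drop = e − u = 4.08 km − 3.493 km = e (ρ_m − ρ_c)/ρ_m = 0.587 km.

0.587 km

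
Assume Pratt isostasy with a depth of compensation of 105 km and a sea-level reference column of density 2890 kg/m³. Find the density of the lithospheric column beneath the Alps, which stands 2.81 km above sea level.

2810 kg/m³

Pratt balance: ρ_ref D = ρ (D + h).
ρ = ρ_ref D/(D + h) = 2890 × 105 km/(105 km + 2.81 km) = 2810 kg/m³.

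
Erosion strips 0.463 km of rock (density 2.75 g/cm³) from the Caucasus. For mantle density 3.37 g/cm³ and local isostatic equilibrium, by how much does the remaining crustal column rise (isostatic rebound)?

Unloading: uplift u = e ρ_c/ρ_m = 0.463 km × 2.75/3.37 = 0.378 km.

0.378 km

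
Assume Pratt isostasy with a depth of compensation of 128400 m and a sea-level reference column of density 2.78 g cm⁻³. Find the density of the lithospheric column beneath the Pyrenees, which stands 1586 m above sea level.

Pratt balance: ρ_ref D = ρ (D + h).
ρ = ρ_ref D/(D + h) = 2.78 × 128400 m/(128400 m + 1586 m) = 2.75 g cm⁻³.

2.75 g cm⁻³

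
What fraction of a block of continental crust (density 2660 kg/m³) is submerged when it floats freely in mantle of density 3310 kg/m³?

80.4%

Submerged fraction = ρ_obj/ρ_fluid = 2660/3310 = 80.4%.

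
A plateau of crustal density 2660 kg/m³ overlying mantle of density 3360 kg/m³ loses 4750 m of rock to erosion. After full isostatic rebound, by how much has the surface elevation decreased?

Rebound u = e ρ_c/ρ_m = 4750 m × 2660/3360 = 3760 m.
Net surface drop = e − u = 4750 m − 3760 m = e (ρ_m − ρ_c)/ρ_m = 990 m.

990 m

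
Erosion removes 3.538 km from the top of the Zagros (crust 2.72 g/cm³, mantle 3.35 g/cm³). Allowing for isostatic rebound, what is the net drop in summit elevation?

Rebound u = e ρ_c/ρ_m = 3.538 km × 2.72/3.35 = 2.873 km.
Net surface drop = e − u = 3.538 km − 2.873 km = e (ρ_m − ρ_c)/ρ_m = 0.665 km.

0.665 km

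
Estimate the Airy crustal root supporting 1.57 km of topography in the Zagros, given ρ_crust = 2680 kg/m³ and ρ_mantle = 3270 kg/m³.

By Archimedes' principle applied to the lithosphere: the weight of the topography is balanced by the buoyancy of the root, ρ_c h = (ρ_m − ρ_c) r.
r = h · ρ_c / (ρ_m − ρ_c) = 1.57 km × 2680 / (3270 − 2680) = 7.13 km.

7.13 km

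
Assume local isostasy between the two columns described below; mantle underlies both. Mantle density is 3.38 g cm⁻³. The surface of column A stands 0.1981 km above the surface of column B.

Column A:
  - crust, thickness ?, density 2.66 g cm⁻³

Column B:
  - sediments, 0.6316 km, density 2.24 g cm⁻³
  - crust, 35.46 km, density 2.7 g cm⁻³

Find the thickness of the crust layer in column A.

35.4 km

Take the compensation level at the base of the deeper column (depth z_c below the surface of column A) and equate Σ ρ_i t_i down to z_c; mantle fills any gap and the z_c terms cancel.
Column A: x×2.66 + (z_c − 0 − x)×3.38
Column B: 0.1981×0 + 0.6316×2.24 + 35.46×2.7 + (z_c − 0.1981 − 36.0916)×3.38
The z_c×3.38 term appears on both sides and cancels. Collect the known terms of each column as K = Σ(ρt)_known − 3.38 × (depth of known layers): K_A = 0 − 3.38×0 = 0; K_B = 97.156784 − 3.38×(0.1981 + 36.0916) = −25.502402.
Balance: K_A − x×(3.38 − 2.66) = K_B, so x = (K_A − K_B)/(3.38 − 2.66) = 25.5024/0.72 = 35.4 km.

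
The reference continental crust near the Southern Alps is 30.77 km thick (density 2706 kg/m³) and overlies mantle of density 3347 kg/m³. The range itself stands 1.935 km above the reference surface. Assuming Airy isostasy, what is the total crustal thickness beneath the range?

40.9 km

Root depth r = h ρ_c / (ρ_m − ρ_c) = 1.935 km × 2706 / 641 = 8.169 km.
Total thickness = T + h + r = 30.77 km + 1.935 km + 8.169 km = 40.9 km.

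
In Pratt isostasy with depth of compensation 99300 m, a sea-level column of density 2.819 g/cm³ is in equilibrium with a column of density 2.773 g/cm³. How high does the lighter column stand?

ρ_ref D = ρ (D + h) → h = D (ρ_ref − ρ)/ρ.
h = 99300 m × (2.819 − 2.773)/2.773 = 1650 m.

1650 m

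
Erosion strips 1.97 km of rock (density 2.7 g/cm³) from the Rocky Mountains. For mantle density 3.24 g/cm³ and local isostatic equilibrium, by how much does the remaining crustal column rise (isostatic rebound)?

1.64 km

Unloading: uplift u = e ρ_c/ρ_m = 1.97 km × 2.7/3.24 = 1.64 km.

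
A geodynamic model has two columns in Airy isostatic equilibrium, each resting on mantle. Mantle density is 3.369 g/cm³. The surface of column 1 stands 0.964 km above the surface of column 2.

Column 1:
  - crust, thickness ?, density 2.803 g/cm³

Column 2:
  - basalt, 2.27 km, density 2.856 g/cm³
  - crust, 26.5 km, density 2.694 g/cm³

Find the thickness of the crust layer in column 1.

39.4 km

Take the compensation level at the base of the deeper column (depth z_c below the surface of column 1) and equate Σ ρ_i t_i down to z_c; mantle fills any gap and the z_c terms cancel.
Column 1: x×2.803 + (z_c − 0 − x)×3.369
Column 2: 0.964×0 + 2.27×2.856 + 26.5×2.694 + (z_c − 0.964 − 28.77)×3.369
The z_c×3.369 term appears on both sides and cancels. Collect the known terms of each column as K = Σ(ρt)_known − 3.369 × (depth of known layers): K_1 = 0 − 3.369×0 = 0; K_2 = 77.87412 − 3.369×(0.964 + 28.77) = −22.299726.
Balance: K_1 − x×(3.369 − 2.803) = K_2, so x = (K_1 − K_2)/(3.369 − 2.803) = 22.2997/0.566 = 39.4 km.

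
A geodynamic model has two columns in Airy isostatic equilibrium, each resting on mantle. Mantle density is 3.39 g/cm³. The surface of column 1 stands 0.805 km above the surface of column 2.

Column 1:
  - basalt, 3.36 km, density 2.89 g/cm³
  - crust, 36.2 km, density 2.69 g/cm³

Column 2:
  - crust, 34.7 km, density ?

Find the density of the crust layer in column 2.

2.69 g/cm³

Take the compensation level at the base of the deeper column (depth z_c below the surface of column 1) and equate Σ ρ_i t_i down to z_c; mantle fills any gap and the z_c terms cancel.
Column 1: 3.36×2.89 + 36.2×2.69 + (z_c − 39.56)×3.39
Column 2: 0.805×0 + 34.7×ρ + (z_c − 0.805 − 34.7)×3.39
The z_c×3.39 term appears on both sides and cancels. Collect the known terms of each column as K = Σ(ρt)_known − 3.39 × (depth of known layers): K_1 = 107.0884 − 3.39×39.56 = −27.02; K_2 = 0 − 3.39×(0.805 + 34.7) = −120.36195.
Balance: K_1 = K_2 + 34.7×ρ, so ρ = (K_1 − K_2)/34.7 = 93.3419/34.7 = 2.69 g/cm³.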